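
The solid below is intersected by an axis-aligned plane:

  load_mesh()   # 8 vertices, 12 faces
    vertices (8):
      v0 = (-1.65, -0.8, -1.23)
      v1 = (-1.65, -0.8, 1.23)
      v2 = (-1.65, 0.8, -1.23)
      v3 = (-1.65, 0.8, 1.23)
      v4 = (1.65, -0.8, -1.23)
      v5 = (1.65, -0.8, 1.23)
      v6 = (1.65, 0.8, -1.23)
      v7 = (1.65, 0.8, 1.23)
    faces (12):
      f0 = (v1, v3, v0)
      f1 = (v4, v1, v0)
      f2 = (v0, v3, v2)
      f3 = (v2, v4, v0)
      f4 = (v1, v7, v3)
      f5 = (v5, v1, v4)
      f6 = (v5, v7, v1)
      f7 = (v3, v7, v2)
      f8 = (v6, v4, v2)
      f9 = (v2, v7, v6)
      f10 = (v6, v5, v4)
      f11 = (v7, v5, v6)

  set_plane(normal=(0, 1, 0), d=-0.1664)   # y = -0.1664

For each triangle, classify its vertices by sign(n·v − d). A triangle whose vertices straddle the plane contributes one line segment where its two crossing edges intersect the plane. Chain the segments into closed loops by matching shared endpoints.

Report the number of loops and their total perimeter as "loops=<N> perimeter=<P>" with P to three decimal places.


loops=1 perimeter=11.520

Straddling triangles (8 of 12):
  (v1,v3,v0) [-+-] → (-1.65, -0.1664, 1.23)–(-1.65, -0.1664, -0.25584)  len=1.4858
  (v0,v3,v2) [-++] → (-1.65, -0.1664, -0.25584)–(-1.65, -0.1664, -1.23)  len=0.9742
  (v2,v4,v0) [+--] → (0.3432, -0.1664, -1.23)–(-1.65, -0.1664, -1.23)  len=1.9932
  (v1,v7,v3) [-++] → (-0.3432, -0.1664, 1.23)–(-1.65, -0.1664, 1.23)  len=1.3068
  (v5,v7,v1) [-+-] → (1.65, -0.1664, 1.23)–(-0.3432, -0.1664, 1.23)  len=1.9932
  (v6,v4,v2) [+-+] → (1.65, -0.1664, -1.23)–(0.3432, -0.1664, -1.23)  len=1.3068
  (v6,v5,v4) [+--] → (1.65, -0.1664, 0.25584)–(1.65, -0.1664, -1.23)  len=1.4858
  (v7,v5,v6) [+-+] → (1.65, -0.1664, 1.23)–(1.65, -0.1664, 0.25584)  len=0.9742

Chained into 1 loop(s):
  loop 1: 8 segments, perimeter = 11.5200
Total perimeter = 11.520


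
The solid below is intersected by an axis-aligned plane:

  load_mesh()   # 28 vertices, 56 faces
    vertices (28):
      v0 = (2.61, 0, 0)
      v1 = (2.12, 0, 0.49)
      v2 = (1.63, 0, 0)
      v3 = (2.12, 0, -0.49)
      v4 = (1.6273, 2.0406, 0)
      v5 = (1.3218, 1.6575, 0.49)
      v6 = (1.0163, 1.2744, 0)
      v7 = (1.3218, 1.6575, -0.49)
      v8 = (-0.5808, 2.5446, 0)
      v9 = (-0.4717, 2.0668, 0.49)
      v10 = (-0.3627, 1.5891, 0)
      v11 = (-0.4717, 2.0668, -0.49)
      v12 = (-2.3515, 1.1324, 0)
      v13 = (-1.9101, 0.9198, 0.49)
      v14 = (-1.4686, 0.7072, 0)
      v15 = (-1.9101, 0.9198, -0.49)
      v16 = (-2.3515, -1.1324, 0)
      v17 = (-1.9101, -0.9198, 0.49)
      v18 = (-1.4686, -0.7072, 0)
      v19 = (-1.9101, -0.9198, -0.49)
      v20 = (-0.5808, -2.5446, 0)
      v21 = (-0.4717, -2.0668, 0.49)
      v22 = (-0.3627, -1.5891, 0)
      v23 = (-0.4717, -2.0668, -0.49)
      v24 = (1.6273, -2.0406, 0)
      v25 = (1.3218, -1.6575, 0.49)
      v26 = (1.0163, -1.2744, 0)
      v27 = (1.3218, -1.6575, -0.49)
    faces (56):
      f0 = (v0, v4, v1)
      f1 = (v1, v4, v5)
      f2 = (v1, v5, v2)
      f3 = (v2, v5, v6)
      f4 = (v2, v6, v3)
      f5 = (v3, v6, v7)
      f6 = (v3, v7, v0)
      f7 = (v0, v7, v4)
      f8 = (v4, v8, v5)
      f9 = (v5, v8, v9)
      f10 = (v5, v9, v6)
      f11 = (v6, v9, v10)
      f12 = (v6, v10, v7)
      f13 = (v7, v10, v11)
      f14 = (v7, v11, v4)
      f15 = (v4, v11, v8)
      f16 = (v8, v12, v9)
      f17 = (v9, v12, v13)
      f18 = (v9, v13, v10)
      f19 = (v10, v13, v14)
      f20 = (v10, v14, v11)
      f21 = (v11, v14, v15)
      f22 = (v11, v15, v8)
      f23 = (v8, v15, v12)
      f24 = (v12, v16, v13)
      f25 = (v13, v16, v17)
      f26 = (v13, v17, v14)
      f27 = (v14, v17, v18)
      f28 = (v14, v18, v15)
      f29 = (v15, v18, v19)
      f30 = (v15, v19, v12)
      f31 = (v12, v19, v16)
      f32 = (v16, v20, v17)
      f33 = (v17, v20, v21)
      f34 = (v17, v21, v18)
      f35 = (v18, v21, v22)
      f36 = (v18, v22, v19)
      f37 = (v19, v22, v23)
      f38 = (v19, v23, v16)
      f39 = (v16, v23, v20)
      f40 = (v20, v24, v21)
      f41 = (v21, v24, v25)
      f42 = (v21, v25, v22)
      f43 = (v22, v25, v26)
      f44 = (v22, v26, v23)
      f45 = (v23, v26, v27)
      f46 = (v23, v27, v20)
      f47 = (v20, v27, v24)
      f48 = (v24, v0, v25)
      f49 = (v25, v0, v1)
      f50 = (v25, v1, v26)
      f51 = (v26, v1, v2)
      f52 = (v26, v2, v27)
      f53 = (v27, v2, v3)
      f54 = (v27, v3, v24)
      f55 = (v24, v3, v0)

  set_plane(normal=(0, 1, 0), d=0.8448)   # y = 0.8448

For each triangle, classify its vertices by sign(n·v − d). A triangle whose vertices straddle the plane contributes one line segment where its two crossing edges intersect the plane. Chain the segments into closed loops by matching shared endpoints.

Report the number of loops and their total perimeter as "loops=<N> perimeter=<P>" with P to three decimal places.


loops=2 perimeter=5.671

Straddling triangles (18 of 56):
  (v0,v4,v1) [-+-] → (2.20317, 0.8448, 0)–(1.91602, 0.8448, 0.287142)  len=0.4061
  (v1,v4,v5) [-++] → (1.91602, 0.8448, 0.287142)–(1.71317, 0.8448, 0.49)  len=0.2869
  (v1,v5,v2) [-+-] → (1.71317, 0.8448, 0.49)–(1.47292, 0.8448, 0.249745)  len=0.3398
  (v2,v5,v6) [-++] → (1.47292, 0.8448, 0.249745)–(1.22318, 0.8448, 0)  len=0.3532
  (v2,v6,v3) [-+-] → (1.22318, 0.8448, 0)–(1.38836, 0.8448, -0.165179)  len=0.2336
  (v3,v6,v7) [-++] → (1.38836, 0.8448, -0.165179)–(1.71317, 0.8448, -0.49)  len=0.4594
  (v3,v7,v0) [-+-] → (1.71317, 0.8448, -0.49)–(1.95343, 0.8448, -0.249745)  len=0.3398
  (v0,v7,v4) [-++] → (1.95343, 0.8448, -0.249745)–(2.20317, 0.8448, 0)  len=0.3532
  (v10,v13,v14) [++-] → (-1.75435, 0.8448, 0.31714)–(-1.29605, 0.8448, 0)  len=0.5573
  (v10,v14,v11) [+-+] → (-1.29605, 0.8448, 0)–(-1.36771, 0.8448, -0.0495911)  len=0.0871
  (v11,v14,v15) [+-+] → (-1.36771, 0.8448, -0.0495911)–(-1.75435, 0.8448, -0.31714)  len=0.4702
  (v12,v16,v13) [+-+] → (-2.3515, 0.8448, 0)–(-1.92623, 0.8448, 0.472092)  len=0.6354
  (v13,v16,v17) [+--] → (-1.92623, 0.8448, 0.472092)–(-1.9101, 0.8448, 0.49)  len=0.0241
  (v13,v17,v14) [+--] → (-1.9101, 0.8448, 0.49)–(-1.75435, 0.8448, 0.31714)  len=0.2327
  (v14,v18,v15) [--+] → (-1.88975, 0.8448, -0.467412)–(-1.75435, 0.8448, -0.31714)  len=0.2023
  (v15,v18,v19) [+--] → (-1.88975, 0.8448, -0.467412)–(-1.9101, 0.8448, -0.49)  len=0.0304
  (v15,v19,v12) [+-+] → (-1.9101, 0.8448, -0.49)–(-2.28964, 0.8448, -0.0686697)  len=0.5671
  (v12,v19,v16) [+--] → (-2.28964, 0.8448, -0.0686697)–(-2.3515, 0.8448, 0)  len=0.0924

Chained into 2 loop(s):
  loop 1: 8 segments, perimeter = 2.7718
  loop 2: 10 segments, perimeter = 2.8990
Total perimeter = 5.671


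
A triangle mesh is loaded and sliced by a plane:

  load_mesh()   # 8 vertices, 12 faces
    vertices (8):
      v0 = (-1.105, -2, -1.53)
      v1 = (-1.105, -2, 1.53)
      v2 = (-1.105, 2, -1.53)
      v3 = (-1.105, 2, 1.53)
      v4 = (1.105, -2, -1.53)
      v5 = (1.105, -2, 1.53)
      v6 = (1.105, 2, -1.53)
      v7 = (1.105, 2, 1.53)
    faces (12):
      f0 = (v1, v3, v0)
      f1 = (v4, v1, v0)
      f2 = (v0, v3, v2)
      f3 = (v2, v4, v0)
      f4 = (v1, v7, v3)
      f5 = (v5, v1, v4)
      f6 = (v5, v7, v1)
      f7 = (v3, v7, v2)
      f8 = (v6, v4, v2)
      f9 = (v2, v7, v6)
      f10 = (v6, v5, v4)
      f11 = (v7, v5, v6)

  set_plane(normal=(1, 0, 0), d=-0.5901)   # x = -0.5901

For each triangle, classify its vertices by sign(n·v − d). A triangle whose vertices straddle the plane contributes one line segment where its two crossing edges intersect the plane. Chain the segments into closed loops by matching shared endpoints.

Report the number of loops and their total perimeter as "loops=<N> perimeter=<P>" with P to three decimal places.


loops=1 perimeter=14.120

Straddling triangles (8 of 12):
  (v4,v1,v0) [+--] → (-0.5901, -2, 0.817062)–(-0.5901, -2, -1.53)  len=2.3471
  (v2,v4,v0) [-+-] → (-0.5901, 1.06805, -1.53)–(-0.5901, -2, -1.53)  len=3.0681
  (v1,v7,v3) [-+-] → (-0.5901, -1.06805, 1.53)–(-0.5901, 2, 1.53)  len=3.0681
  (v5,v1,v4) [+-+] → (-0.5901, -2, 1.53)–(-0.5901, -2, 0.817062)  len=0.7129
  (v5,v7,v1) [++-] → (-0.5901, -1.06805, 1.53)–(-0.5901, -2, 1.53)  len=0.9319
  (v3,v7,v2) [-+-] → (-0.5901, 2, 1.53)–(-0.5901, 2, -0.817062)  len=2.3471
  (v6,v4,v2) [++-] → (-0.5901, 1.06805, -1.53)–(-0.5901, 2, -1.53)  len=0.9319
  (v2,v7,v6) [-++] → (-0.5901, 2, -0.817062)–(-0.5901, 2, -1.53)  len=0.7129

Chained into 1 loop(s):
  loop 1: 8 segments, perimeter = 14.1200
Total perimeter = 14.120


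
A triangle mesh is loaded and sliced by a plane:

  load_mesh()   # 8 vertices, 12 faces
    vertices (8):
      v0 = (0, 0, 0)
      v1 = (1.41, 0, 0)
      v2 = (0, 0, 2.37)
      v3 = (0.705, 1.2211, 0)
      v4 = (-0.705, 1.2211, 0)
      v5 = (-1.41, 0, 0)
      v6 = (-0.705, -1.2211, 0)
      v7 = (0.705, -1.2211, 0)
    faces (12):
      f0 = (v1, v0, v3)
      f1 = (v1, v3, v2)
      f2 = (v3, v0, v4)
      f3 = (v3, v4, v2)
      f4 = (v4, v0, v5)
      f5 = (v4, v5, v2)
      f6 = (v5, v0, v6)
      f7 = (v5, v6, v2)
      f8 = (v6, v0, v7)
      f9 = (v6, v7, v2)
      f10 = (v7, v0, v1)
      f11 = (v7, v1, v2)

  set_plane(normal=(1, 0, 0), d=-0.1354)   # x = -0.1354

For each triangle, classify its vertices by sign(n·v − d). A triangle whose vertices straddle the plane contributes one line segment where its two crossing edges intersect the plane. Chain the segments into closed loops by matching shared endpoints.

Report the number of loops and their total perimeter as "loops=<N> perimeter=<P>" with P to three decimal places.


Straddling triangles (8 of 12):
  (v3,v0,v4) [++-] → (-0.1354, 0.23452, 0)–(-0.1354, 1.2211, 0)  len=0.9866
  (v3,v4,v2) [+-+] → (-0.1354, 1.2211, 0)–(-0.1354, 0.23452, 1.91483)  len=2.1540
  (v4,v0,v5) [-+-] → (-0.1354, 0.23452, 0)–(-0.1354, 0, 0)  len=0.2345
  (v4,v5,v2) [--+] → (-0.1354, 0, 2.14241)–(-0.1354, 0.23452, 1.91483)  len=0.3268
  (v5,v0,v6) [-+-] → (-0.1354, 0, 0)–(-0.1354, -0.23452, 0)  len=0.2345
  (v5,v6,v2) [--+] → (-0.1354, -0.23452, 1.91483)–(-0.1354, 0, 2.14241)  len=0.3268
  (v6,v0,v7) [-++] → (-0.1354, -0.23452, 0)–(-0.1354, -1.2211, 0)  len=0.9866
  (v6,v7,v2) [-++] → (-0.1354, -1.2211, 0)–(-0.1354, -0.23452, 1.91483)  len=2.1540

Chained into 1 loop(s):
  loop 1: 8 segments, perimeter = 7.4039
Total perimeter = 7.404

loops=1 perimeter=7.404


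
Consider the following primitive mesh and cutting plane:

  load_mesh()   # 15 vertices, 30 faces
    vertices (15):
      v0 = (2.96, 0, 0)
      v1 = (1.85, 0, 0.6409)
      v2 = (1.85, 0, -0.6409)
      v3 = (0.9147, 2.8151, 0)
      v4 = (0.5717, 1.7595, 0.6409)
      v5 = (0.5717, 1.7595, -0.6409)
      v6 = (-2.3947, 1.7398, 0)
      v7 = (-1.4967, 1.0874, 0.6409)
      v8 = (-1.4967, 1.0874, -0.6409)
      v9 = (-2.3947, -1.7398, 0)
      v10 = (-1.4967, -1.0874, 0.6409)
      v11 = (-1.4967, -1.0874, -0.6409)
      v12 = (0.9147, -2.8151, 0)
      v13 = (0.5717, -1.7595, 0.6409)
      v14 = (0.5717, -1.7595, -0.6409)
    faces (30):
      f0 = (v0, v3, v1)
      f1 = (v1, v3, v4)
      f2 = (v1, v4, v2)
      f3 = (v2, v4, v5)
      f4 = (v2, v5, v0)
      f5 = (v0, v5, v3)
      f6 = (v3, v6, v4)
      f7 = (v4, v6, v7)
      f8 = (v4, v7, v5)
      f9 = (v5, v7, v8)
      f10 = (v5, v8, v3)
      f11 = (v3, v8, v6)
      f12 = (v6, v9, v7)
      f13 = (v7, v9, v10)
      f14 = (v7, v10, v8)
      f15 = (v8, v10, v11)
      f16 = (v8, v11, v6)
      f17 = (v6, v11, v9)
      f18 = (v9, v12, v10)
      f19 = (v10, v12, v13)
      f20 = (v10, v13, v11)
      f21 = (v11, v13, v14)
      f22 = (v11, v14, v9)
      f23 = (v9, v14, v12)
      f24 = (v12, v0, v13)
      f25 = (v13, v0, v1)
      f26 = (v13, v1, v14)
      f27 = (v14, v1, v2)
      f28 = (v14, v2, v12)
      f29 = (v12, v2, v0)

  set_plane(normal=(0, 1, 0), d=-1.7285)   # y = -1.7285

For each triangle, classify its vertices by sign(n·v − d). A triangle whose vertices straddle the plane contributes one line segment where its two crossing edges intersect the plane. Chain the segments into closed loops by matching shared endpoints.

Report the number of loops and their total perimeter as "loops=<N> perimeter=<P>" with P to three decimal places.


Straddling triangles (14 of 30):
  (v6,v9,v7) [+-+] → (-2.3947, -1.7285, 0)–(-2.39111, -1.7285, 0.00256161)  len=0.0044
  (v7,v9,v10) [+-+] → (-2.39111, -1.7285, 0.00256161)–(-2.37915, -1.7285, 0.0111008)  len=0.0147
  (v6,v11,v9) [++-] → (-2.37915, -1.7285, -0.0111008)–(-2.3947, -1.7285, 0)  len=0.0191
  (v9,v12,v10) [--+] → (-0.601899, -1.7285, 0.40308)–(-2.37915, -1.7285, 0.0111008)  len=1.8200
  (v10,v12,v13) [+--] → (-0.601899, -1.7285, 0.40308)–(0.476297, -1.7285, 0.6409)  len=1.1041
  (v10,v13,v11) [+-+] → (0.476297, -1.7285, 0.6409)–(0.476297, -1.7285, 0.581778)  len=0.0591
  (v11,v13,v14) [+--] → (0.476297, -1.7285, 0.581778)–(0.476297, -1.7285, -0.6409)  len=1.2227
  (v11,v14,v9) [+--] → (0.476297, -1.7285, -0.6409)–(-2.37915, -1.7285, -0.0111008)  len=2.9241
  (v12,v0,v13) [-+-] → (1.70417, -1.7285, 0)–(0.613779, -1.7285, 0.629608)  len=1.2591
  (v13,v0,v1) [-++] → (0.613779, -1.7285, 0.629608)–(0.594222, -1.7285, 0.6409)  len=0.0226
  (v13,v1,v14) [-+-] → (0.594222, -1.7285, 0.6409)–(0.594222, -1.7285, -0.618316)  len=1.2592
  (v14,v1,v2) [-++] → (0.594222, -1.7285, -0.618316)–(0.594222, -1.7285, -0.6409)  len=0.0226
  (v14,v2,v12) [-+-] → (0.594222, -1.7285, -0.6409)–(1.27572, -1.7285, -0.247381)  len=0.7870
  (v12,v2,v0) [-++] → (1.27572, -1.7285, -0.247381)–(1.70417, -1.7285, 0)  len=0.4947

Chained into 2 loop(s):
  loop 1: 8 segments, perimeter = 7.1682
  loop 2: 6 segments, perimeter = 3.8452
Total perimeter = 11.013

loops=2 perimeter=11.013


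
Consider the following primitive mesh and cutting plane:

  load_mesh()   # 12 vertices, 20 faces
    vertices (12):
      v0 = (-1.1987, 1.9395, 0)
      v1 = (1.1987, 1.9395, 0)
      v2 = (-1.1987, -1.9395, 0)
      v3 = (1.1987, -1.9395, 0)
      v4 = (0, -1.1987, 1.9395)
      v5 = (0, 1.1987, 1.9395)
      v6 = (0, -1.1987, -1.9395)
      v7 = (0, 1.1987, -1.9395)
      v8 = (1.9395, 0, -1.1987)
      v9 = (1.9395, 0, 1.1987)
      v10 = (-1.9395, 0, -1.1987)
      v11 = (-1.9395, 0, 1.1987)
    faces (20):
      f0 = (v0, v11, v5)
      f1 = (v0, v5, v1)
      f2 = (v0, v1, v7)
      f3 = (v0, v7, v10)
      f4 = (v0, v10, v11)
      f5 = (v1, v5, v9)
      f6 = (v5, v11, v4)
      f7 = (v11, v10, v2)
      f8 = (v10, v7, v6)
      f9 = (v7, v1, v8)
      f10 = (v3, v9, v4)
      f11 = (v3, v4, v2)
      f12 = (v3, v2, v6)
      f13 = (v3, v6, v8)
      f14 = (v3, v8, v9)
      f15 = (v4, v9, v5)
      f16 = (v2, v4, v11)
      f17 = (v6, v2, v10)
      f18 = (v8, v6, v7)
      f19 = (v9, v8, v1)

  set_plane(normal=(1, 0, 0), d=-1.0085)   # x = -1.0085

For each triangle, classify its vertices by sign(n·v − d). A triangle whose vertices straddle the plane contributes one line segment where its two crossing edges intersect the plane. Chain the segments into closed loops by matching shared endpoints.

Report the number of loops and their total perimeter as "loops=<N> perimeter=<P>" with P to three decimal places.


loops=1 perimeter=10.671

Straddling triangles (10 of 20):
  (v0,v11,v5) [--+] → (-1.0085, 0.575401, 1.5543)–(-1.0085, 1.82196, 0.307744)  len=1.7629
  (v0,v5,v1) [-++] → (-1.0085, 1.82196, 0.307744)–(-1.0085, 1.9395, 0)  len=0.3294
  (v0,v1,v7) [-++] → (-1.0085, 1.9395, 0)–(-1.0085, 1.82196, -0.307744)  len=0.3294
  (v0,v7,v10) [-+-] → (-1.0085, 1.82196, -0.307744)–(-1.0085, 0.575401, -1.5543)  len=1.7629
  (v5,v11,v4) [+-+] → (-1.0085, 0.575401, 1.5543)–(-1.0085, -0.575401, 1.5543)  len=1.1508
  (v10,v7,v6) [-++] → (-1.0085, 0.575401, -1.5543)–(-1.0085, -0.575401, -1.5543)  len=1.1508
  (v3,v4,v2) [++-] → (-1.0085, -1.82196, 0.307744)–(-1.0085, -1.9395, 0)  len=0.3294
  (v3,v2,v6) [+-+] → (-1.0085, -1.9395, 0)–(-1.0085, -1.82196, -0.307744)  len=0.3294
  (v2,v4,v11) [-+-] → (-1.0085, -1.82196, 0.307744)–(-1.0085, -0.575401, 1.5543)  len=1.7629
  (v6,v2,v10) [+--] → (-1.0085, -1.82196, -0.307744)–(-1.0085, -0.575401, -1.5543)  len=1.7629

Chained into 1 loop(s):
  loop 1: 10 segments, perimeter = 10.6709
Total perimeter = 10.671


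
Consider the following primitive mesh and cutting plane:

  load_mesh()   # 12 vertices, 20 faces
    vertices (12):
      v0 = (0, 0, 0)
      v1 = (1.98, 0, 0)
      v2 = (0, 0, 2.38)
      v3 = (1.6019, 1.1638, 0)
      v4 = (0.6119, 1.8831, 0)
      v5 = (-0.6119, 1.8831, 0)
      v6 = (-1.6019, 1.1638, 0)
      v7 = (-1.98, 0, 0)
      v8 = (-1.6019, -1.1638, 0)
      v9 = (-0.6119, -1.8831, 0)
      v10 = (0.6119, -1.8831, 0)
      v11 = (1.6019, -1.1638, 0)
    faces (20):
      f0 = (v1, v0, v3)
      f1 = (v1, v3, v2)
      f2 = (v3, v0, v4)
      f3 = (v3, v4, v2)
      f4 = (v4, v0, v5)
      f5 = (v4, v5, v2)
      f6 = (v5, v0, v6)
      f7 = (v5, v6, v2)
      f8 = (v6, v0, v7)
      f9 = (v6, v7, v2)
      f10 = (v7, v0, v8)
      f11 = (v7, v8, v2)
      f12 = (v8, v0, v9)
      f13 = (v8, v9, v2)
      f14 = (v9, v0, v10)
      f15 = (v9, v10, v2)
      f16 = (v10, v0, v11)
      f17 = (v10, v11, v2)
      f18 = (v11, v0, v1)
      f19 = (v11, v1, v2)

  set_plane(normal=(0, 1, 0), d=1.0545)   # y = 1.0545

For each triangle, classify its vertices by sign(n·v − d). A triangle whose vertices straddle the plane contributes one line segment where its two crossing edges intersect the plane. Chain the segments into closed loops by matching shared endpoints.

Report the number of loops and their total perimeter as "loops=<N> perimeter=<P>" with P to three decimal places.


loops=1 perimeter=7.304

Straddling triangles (10 of 20):
  (v1,v0,v3) [--+] → (1.45146, 1.0545, 0)–(1.63741, 1.0545, 0)  len=0.1860
  (v1,v3,v2) [-+-] → (1.63741, 1.0545, 0)–(1.45146, 1.0545, 0.223521)  len=0.2908
  (v3,v0,v4) [+-+] → (1.45146, 1.0545, 0)–(0.342652, 1.0545, 0)  len=1.1088
  (v3,v4,v2) [++-] → (0.342652, 1.0545, 1.04725)–(1.45146, 1.0545, 0.223521)  len=1.3813
  (v4,v0,v5) [+-+] → (0.342652, 1.0545, 0)–(-0.342652, 1.0545, 0)  len=0.6853
  (v4,v5,v2) [++-] → (-0.342652, 1.0545, 1.04725)–(0.342652, 1.0545, 1.04725)  len=0.6853
  (v5,v0,v6) [+-+] → (-0.342652, 1.0545, 0)–(-1.45146, 1.0545, 0)  len=1.1088
  (v5,v6,v2) [++-] → (-1.45146, 1.0545, 0.223521)–(-0.342652, 1.0545, 1.04725)  len=1.3813
  (v6,v0,v7) [+--] → (-1.45146, 1.0545, 0)–(-1.63741, 1.0545, 0)  len=0.1860
  (v6,v7,v2) [+--] → (-1.63741, 1.0545, 0)–(-1.45146, 1.0545, 0.223521)  len=0.2908

Chained into 1 loop(s):
  loop 1: 10 segments, perimeter = 7.3042
Total perimeter = 7.304


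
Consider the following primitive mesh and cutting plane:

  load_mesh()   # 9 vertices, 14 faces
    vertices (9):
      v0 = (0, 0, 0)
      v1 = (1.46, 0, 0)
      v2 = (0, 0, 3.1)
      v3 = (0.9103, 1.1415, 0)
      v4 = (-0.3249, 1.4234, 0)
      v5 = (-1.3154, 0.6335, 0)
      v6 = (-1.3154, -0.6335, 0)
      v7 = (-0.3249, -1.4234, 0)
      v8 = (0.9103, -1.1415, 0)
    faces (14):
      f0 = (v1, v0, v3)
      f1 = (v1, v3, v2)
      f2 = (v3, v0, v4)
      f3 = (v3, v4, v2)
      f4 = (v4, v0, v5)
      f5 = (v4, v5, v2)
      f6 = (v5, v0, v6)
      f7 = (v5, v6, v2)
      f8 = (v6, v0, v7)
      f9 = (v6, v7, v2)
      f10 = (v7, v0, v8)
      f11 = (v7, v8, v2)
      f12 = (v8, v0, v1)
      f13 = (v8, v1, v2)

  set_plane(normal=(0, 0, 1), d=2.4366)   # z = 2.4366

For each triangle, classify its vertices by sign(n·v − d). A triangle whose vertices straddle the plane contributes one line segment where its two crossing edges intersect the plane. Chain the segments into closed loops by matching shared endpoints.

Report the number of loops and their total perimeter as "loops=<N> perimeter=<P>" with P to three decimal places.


Straddling triangles (7 of 14):
  (v1,v3,v2) [--+] → (0.194804, 0.244281, 2.4366)–(0.31244, 0, 2.4366)  len=0.2711
  (v3,v4,v2) [--+] → (-0.0695286, 0.304608, 2.4366)–(0.194804, 0.244281, 2.4366)  len=0.2711
  (v4,v5,v2) [--+] → (-0.281496, 0.135569, 2.4366)–(-0.0695286, 0.304608, 2.4366)  len=0.2711
  (v5,v6,v2) [--+] → (-0.281496, -0.135569, 2.4366)–(-0.281496, 0.135569, 2.4366)  len=0.2711
  (v6,v7,v2) [--+] → (-0.0695286, -0.304608, 2.4366)–(-0.281496, -0.135569, 2.4366)  len=0.2711
  (v7,v8,v2) [--+] → (0.194804, -0.244281, 2.4366)–(-0.0695286, -0.304608, 2.4366)  len=0.2711
  (v8,v1,v2) [--+] → (0.31244, 0, 2.4366)–(0.194804, -0.244281, 2.4366)  len=0.2711

Chained into 1 loop(s):
  loop 1: 7 segments, perimeter = 1.8979
Total perimeter = 1.898

loops=1 perimeter=1.898


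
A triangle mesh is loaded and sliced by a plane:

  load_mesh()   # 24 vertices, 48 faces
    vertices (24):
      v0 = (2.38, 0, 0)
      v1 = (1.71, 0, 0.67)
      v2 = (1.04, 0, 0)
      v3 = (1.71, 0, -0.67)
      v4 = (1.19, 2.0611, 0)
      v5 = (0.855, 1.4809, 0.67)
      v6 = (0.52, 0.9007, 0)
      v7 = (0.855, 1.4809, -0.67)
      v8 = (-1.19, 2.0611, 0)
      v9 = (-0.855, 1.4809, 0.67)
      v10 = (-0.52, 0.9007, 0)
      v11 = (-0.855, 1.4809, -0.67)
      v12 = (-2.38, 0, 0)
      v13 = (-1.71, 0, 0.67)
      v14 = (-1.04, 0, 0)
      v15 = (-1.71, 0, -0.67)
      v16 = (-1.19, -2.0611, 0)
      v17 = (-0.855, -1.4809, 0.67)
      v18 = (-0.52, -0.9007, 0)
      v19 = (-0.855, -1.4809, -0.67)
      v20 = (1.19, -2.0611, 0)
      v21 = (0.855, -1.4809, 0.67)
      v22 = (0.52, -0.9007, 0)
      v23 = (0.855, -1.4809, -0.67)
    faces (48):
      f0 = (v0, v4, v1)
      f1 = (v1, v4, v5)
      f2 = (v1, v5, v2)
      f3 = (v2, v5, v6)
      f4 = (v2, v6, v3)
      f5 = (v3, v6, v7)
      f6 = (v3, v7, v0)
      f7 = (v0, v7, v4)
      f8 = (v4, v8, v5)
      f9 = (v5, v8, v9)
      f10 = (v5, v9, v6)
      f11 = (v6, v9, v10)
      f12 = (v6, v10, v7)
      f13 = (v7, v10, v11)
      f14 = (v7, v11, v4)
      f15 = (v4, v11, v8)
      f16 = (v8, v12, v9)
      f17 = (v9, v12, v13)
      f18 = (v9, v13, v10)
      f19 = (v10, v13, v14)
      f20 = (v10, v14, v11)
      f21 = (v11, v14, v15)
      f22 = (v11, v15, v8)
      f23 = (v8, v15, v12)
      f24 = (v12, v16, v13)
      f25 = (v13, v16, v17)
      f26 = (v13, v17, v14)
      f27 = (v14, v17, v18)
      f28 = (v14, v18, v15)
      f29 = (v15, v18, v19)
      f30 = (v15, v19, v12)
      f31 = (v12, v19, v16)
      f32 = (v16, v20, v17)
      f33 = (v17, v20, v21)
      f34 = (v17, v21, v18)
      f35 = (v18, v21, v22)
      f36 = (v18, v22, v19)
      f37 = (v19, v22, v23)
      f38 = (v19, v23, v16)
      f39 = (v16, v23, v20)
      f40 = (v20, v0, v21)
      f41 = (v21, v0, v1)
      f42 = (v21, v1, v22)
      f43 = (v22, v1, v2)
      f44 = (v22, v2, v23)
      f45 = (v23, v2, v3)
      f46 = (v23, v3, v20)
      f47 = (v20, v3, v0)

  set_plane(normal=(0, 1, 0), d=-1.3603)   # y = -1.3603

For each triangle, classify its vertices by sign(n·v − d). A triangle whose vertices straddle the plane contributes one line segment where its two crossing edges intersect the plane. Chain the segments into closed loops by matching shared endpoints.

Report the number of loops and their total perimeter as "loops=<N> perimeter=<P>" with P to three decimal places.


loops=1 perimeter=7.719

Straddling triangles (18 of 48):
  (v12,v16,v13) [+-+] → (-1.59462, -1.3603, 0)–(-1.36681, -1.3603, 0.227808)  len=0.3222
  (v13,v16,v17) [+--] → (-1.36681, -1.3603, 0.227808)–(-0.924629, -1.3603, 0.67)  len=0.6253
  (v13,v17,v14) [+-+] → (-0.924629, -1.3603, 0.67)–(-0.870066, -1.3603, 0.615437)  len=0.0772
  (v14,v17,v18) [+-+] → (-0.870066, -1.3603, 0.615437)–(-0.785367, -1.3603, 0.530734)  len=0.1198
  (v15,v18,v19) [++-] → (-0.785367, -1.3603, -0.530734)–(-0.924629, -1.3603, -0.67)  len=0.1969
  (v15,v19,v12) [+-+] → (-0.924629, -1.3603, -0.67)–(-0.979191, -1.3603, -0.615437)  len=0.0772
  (v12,v19,v16) [+--] → (-0.979191, -1.3603, -0.615437)–(-1.59462, -1.3603, 0)  len=0.8704
  (v17,v21,v18) [--+] → (0.569193, -1.3603, 0.530734)–(-0.785367, -1.3603, 0.530734)  len=1.3546
  (v18,v21,v22) [+-+] → (0.569193, -1.3603, 0.530734)–(0.785367, -1.3603, 0.530734)  len=0.2162
  (v18,v22,v19) [++-] → (-0.569193, -1.3603, -0.530734)–(-0.785367, -1.3603, -0.530734)  len=0.2162
  (v19,v22,v23) [-+-] → (-0.569193, -1.3603, -0.530734)–(0.785367, -1.3603, -0.530734)  len=1.3546
  (v20,v0,v21) [-+-] → (1.59462, -1.3603, 0)–(0.979191, -1.3603, 0.615437)  len=0.8704
  (v21,v0,v1) [-++] → (0.979191, -1.3603, 0.615437)–(0.924629, -1.3603, 0.67)  len=0.0772
  (v21,v1,v22) [-++] → (0.924629, -1.3603, 0.67)–(0.785367, -1.3603, 0.530734)  len=0.1969
  (v22,v2,v23) [++-] → (0.870066, -1.3603, -0.615437)–(0.785367, -1.3603, -0.530734)  len=0.1198
  (v23,v2,v3) [-++] → (0.870066, -1.3603, -0.615437)–(0.924629, -1.3603, -0.67)  len=0.0772
  (v23,v3,v20) [-+-] → (0.924629, -1.3603, -0.67)–(1.36681, -1.3603, -0.227808)  len=0.6253
  (v20,v3,v0) [-++] → (1.36681, -1.3603, -0.227808)–(1.59462, -1.3603, 0)  len=0.3222

Chained into 1 loop(s):
  loop 1: 18 segments, perimeter = 7.7193
Total perimeter = 7.719


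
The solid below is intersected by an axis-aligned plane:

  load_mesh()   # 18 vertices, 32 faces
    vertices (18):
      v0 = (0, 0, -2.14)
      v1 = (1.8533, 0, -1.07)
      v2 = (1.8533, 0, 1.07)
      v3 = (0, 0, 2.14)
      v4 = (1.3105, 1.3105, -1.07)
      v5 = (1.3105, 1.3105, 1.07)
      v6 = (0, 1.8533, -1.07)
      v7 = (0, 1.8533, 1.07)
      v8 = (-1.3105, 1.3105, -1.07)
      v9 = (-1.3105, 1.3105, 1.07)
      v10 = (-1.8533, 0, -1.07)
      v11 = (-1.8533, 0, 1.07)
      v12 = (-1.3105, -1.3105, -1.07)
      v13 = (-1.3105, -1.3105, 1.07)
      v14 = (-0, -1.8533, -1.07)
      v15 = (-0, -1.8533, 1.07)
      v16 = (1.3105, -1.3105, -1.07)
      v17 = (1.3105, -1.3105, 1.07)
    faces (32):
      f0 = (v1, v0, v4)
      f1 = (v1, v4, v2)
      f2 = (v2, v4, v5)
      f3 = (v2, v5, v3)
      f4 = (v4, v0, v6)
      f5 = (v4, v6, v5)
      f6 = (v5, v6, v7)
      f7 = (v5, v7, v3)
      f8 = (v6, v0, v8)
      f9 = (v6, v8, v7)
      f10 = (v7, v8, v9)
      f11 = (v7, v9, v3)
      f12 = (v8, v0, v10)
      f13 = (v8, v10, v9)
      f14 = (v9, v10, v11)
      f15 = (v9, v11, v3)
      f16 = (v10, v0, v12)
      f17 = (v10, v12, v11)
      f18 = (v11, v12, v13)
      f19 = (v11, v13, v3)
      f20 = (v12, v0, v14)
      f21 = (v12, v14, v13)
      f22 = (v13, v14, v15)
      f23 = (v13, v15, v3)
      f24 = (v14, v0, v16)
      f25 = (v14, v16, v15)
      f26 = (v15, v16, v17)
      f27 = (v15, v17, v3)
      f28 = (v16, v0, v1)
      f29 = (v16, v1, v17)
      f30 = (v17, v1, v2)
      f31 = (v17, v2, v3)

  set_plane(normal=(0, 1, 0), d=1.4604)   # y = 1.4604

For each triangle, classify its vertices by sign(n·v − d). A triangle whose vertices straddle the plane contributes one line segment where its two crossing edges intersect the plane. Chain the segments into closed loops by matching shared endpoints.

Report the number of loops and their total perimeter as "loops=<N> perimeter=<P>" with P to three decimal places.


loops=1 perimeter=8.181

Straddling triangles (8 of 32):
  (v4,v0,v6) [--+] → (0, 1.4604, -1.29684)–(0.948591, 1.4604, -1.07)  len=0.9753
  (v4,v6,v5) [-+-] → (0.948591, 1.4604, -1.07)–(0.948591, 1.4604, 0.479016)  len=1.5490
  (v5,v6,v7) [-++] → (0.948591, 1.4604, 0.479016)–(0.948591, 1.4604, 1.07)  len=0.5910
  (v5,v7,v3) [-+-] → (0.948591, 1.4604, 1.07)–(0, 1.4604, 1.29684)  len=0.9753
  (v6,v0,v8) [+--] → (0, 1.4604, -1.29684)–(-0.948591, 1.4604, -1.07)  len=0.9753
  (v6,v8,v7) [+-+] → (-0.948591, 1.4604, -1.07)–(-0.948591, 1.4604, -0.479016)  len=0.5910
  (v7,v8,v9) [+--] → (-0.948591, 1.4604, -0.479016)–(-0.948591, 1.4604, 1.07)  len=1.5490
  (v7,v9,v3) [+--] → (-0.948591, 1.4604, 1.07)–(0, 1.4604, 1.29684)  len=0.9753

Chained into 1 loop(s):
  loop 1: 8 segments, perimeter = 8.1813
Total perimeter = 8.181


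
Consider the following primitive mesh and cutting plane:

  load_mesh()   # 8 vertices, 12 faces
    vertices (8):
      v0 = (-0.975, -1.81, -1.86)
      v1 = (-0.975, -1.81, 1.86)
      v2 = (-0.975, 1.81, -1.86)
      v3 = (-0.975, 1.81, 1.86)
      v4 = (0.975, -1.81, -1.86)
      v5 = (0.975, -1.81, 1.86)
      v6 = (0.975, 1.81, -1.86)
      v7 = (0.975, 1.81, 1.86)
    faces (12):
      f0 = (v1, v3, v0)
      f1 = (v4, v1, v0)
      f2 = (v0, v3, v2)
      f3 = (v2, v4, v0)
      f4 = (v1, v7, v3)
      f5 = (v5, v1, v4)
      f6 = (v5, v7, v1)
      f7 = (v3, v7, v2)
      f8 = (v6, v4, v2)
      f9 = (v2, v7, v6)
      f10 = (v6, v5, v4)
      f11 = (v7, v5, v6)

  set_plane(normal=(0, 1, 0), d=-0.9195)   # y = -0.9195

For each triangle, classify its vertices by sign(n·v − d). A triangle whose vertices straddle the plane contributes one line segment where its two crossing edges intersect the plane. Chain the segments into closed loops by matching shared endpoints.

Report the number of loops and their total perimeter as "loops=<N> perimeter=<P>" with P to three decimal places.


Straddling triangles (8 of 12):
  (v1,v3,v0) [-+-] → (-0.975, -0.9195, 1.86)–(-0.975, -0.9195, -0.944901)  len=2.8049
  (v0,v3,v2) [-++] → (-0.975, -0.9195, -0.944901)–(-0.975, -0.9195, -1.86)  len=0.9151
  (v2,v4,v0) [+--] → (0.495311, -0.9195, -1.86)–(-0.975, -0.9195, -1.86)  len=1.4703
  (v1,v7,v3) [-++] → (-0.495311, -0.9195, 1.86)–(-0.975, -0.9195, 1.86)  len=0.4797
  (v5,v7,v1) [-+-] → (0.975, -0.9195, 1.86)–(-0.495311, -0.9195, 1.86)  len=1.4703
  (v6,v4,v2) [+-+] → (0.975, -0.9195, -1.86)–(0.495311, -0.9195, -1.86)  len=0.4797
  (v6,v5,v4) [+--] → (0.975, -0.9195, 0.944901)–(0.975, -0.9195, -1.86)  len=2.8049
  (v7,v5,v6) [+-+] → (0.975, -0.9195, 1.86)–(0.975, -0.9195, 0.944901)  len=0.9151

Chained into 1 loop(s):
  loop 1: 8 segments, perimeter = 11.3400
Total perimeter = 11.340

loops=1 perimeter=11.340


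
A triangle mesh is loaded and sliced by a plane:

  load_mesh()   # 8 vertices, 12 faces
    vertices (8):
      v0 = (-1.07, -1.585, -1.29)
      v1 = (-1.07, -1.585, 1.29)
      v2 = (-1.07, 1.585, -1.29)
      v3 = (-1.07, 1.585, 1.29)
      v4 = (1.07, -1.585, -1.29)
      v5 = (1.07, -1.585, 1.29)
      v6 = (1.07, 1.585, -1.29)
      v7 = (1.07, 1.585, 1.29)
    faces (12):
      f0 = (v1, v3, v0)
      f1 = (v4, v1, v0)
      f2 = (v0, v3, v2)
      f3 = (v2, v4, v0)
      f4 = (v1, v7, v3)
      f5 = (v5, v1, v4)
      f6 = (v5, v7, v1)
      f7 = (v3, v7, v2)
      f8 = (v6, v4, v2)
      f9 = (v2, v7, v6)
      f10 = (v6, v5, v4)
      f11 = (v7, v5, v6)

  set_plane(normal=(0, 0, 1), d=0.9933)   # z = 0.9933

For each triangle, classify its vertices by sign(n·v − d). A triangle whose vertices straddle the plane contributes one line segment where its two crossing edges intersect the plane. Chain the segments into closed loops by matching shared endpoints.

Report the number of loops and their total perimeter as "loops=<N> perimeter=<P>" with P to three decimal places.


loops=1 perimeter=10.620

Straddling triangles (8 of 12):
  (v1,v3,v0) [++-] → (-1.07, 1.22045, 0.9933)–(-1.07, -1.585, 0.9933)  len=2.8054
  (v4,v1,v0) [-+-] → (-0.8239, -1.585, 0.9933)–(-1.07, -1.585, 0.9933)  len=0.2461
  (v0,v3,v2) [-+-] → (-1.07, 1.22045, 0.9933)–(-1.07, 1.585, 0.9933)  len=0.3645
  (v5,v1,v4) [++-] → (-0.8239, -1.585, 0.9933)–(1.07, -1.585, 0.9933)  len=1.8939
  (v3,v7,v2) [++-] → (0.8239, 1.585, 0.9933)–(-1.07, 1.585, 0.9933)  len=1.8939
  (v2,v7,v6) [-+-] → (0.8239, 1.585, 0.9933)–(1.07, 1.585, 0.9933)  len=0.2461
  (v6,v5,v4) [-+-] → (1.07, -1.22045, 0.9933)–(1.07, -1.585, 0.9933)  len=0.3645
  (v7,v5,v6) [++-] → (1.07, -1.22045, 0.9933)–(1.07, 1.585, 0.9933)  len=2.8054

Chained into 1 loop(s):
  loop 1: 8 segments, perimeter = 10.6200
Total perimeter = 10.620


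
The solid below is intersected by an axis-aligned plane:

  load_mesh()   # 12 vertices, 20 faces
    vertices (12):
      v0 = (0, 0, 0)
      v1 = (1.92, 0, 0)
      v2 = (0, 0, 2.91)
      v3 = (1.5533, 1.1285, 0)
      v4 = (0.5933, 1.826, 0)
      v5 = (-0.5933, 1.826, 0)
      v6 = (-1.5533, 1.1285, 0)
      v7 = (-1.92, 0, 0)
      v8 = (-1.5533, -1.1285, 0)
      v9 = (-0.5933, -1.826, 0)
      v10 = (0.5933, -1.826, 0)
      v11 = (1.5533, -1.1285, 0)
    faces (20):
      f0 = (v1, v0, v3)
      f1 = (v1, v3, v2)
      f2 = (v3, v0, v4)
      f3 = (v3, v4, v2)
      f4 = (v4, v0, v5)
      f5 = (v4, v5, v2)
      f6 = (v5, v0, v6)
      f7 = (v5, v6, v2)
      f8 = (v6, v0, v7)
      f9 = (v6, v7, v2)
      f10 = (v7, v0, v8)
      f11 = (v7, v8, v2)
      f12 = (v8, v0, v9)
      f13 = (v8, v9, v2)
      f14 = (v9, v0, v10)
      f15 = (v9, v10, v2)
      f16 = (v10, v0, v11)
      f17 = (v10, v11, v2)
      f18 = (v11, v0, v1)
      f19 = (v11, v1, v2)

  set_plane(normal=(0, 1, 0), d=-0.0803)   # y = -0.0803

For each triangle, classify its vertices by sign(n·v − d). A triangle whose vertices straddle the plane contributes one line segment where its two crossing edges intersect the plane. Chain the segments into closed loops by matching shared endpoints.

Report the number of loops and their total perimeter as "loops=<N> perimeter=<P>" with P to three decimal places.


Straddling triangles (10 of 20):
  (v7,v0,v8) [++-] → (-0.110527, -0.0803, 0)–(-1.89391, -0.0803, 0)  len=1.7834
  (v7,v8,v2) [+-+] → (-1.89391, -0.0803, 0)–(-0.110527, -0.0803, 2.70293)  len=3.2383
  (v8,v0,v9) [-+-] → (-0.110527, -0.0803, 0)–(-0.0260909, -0.0803, 0)  len=0.0844
  (v8,v9,v2) [--+] → (-0.0260909, -0.0803, 2.78203)–(-0.110527, -0.0803, 2.70293)  len=0.1157
  (v9,v0,v10) [-+-] → (-0.0260909, -0.0803, 0)–(0.0260909, -0.0803, 0)  len=0.0522
  (v9,v10,v2) [--+] → (0.0260909, -0.0803, 2.78203)–(-0.0260909, -0.0803, 2.78203)  len=0.0522
  (v10,v0,v11) [-+-] → (0.0260909, -0.0803, 0)–(0.110527, -0.0803, 0)  len=0.0844
  (v10,v11,v2) [--+] → (0.110527, -0.0803, 2.70293)–(0.0260909, -0.0803, 2.78203)  len=0.1157
  (v11,v0,v1) [-++] → (0.110527, -0.0803, 0)–(1.89391, -0.0803, 0)  len=1.7834
  (v11,v1,v2) [-++] → (1.89391, -0.0803, 0)–(0.110527, -0.0803, 2.70293)  len=3.2383

Chained into 1 loop(s):
  loop 1: 10 segments, perimeter = 10.5479
Total perimeter = 10.548

loops=1 perimeter=10.548


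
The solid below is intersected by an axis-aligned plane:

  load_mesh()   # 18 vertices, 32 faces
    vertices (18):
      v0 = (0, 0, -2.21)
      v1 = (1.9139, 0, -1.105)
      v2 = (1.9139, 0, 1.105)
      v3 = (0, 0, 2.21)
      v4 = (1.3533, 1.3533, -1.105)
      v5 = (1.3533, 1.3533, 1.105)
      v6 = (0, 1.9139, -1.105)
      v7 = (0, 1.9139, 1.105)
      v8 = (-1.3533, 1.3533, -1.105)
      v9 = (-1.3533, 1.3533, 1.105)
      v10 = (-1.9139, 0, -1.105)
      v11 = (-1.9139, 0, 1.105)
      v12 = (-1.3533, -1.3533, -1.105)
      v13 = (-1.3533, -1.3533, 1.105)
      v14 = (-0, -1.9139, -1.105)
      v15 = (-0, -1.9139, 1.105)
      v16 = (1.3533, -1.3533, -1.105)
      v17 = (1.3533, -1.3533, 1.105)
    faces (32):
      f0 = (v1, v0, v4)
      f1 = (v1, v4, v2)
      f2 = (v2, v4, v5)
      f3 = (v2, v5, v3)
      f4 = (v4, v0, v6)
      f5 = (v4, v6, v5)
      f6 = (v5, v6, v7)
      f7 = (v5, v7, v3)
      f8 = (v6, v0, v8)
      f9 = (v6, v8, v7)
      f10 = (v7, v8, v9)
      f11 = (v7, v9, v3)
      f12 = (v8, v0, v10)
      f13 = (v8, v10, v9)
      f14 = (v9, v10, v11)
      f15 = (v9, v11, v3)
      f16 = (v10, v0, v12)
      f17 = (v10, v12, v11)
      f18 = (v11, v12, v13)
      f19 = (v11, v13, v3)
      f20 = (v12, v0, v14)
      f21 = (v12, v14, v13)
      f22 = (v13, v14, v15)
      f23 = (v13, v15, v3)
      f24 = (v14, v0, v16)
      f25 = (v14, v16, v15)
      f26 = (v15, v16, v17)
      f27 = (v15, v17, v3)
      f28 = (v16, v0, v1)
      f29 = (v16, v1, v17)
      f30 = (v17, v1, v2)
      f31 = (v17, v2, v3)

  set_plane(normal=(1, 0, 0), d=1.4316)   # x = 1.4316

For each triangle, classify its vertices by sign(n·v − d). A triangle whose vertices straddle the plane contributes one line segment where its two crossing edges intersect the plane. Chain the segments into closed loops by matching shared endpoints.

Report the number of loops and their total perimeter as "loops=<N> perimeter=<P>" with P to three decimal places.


loops=1 perimeter=9.208

Straddling triangles (8 of 32):
  (v1,v0,v4) [+--] → (1.4316, 0, -1.38346)–(1.4316, 1.16428, -1.105)  len=1.1971
  (v1,v4,v2) [+-+] → (1.4316, 1.16428, -1.105)–(1.4316, 1.16428, -0.796325)  len=0.3087
  (v2,v4,v5) [+--] → (1.4316, 1.16428, -0.796325)–(1.4316, 1.16428, 1.105)  len=1.9013
  (v2,v5,v3) [+--] → (1.4316, 1.16428, 1.105)–(1.4316, 0, 1.38346)  len=1.1971
  (v16,v0,v1) [--+] → (1.4316, 0, -1.38346)–(1.4316, -1.16428, -1.105)  len=1.1971
  (v16,v1,v17) [-+-] → (1.4316, -1.16428, -1.105)–(1.4316, -1.16428, 0.796325)  len=1.9013
  (v17,v1,v2) [-++] → (1.4316, -1.16428, 0.796325)–(1.4316, -1.16428, 1.105)  len=0.3087
  (v17,v2,v3) [-+-] → (1.4316, -1.16428, 1.105)–(1.4316, 0, 1.38346)  len=1.1971

Chained into 1 loop(s):
  loop 1: 8 segments, perimeter = 9.2085
Total perimeter = 9.208


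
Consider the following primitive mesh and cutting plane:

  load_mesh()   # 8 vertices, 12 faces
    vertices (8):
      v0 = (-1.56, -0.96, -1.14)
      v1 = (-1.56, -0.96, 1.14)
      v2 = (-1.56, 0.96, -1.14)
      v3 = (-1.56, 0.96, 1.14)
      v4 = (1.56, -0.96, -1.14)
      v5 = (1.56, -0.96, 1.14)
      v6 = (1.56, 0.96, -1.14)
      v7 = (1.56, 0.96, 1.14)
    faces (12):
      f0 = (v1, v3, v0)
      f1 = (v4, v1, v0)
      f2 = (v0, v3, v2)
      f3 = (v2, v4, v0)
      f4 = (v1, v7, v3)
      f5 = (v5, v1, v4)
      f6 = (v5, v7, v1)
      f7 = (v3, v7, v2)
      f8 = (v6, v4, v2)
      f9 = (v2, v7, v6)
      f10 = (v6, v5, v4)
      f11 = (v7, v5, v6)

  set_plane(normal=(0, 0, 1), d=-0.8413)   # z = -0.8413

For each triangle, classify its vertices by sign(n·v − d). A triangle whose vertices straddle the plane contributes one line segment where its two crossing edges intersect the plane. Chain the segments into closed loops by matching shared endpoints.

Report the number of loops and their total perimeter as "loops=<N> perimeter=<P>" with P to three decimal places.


loops=1 perimeter=10.080

Straddling triangles (8 of 12):
  (v1,v3,v0) [++-] → (-1.56, -0.708463, -0.8413)–(-1.56, -0.96, -0.8413)  len=0.2515
  (v4,v1,v0) [-+-] → (1.15125, -0.96, -0.8413)–(-1.56, -0.96, -0.8413)  len=2.7113
  (v0,v3,v2) [-+-] → (-1.56, -0.708463, -0.8413)–(-1.56, 0.96, -0.8413)  len=1.6685
  (v5,v1,v4) [++-] → (1.15125, -0.96, -0.8413)–(1.56, -0.96, -0.8413)  len=0.4087
  (v3,v7,v2) [++-] → (-1.15125, 0.96, -0.8413)–(-1.56, 0.96, -0.8413)  len=0.4087
  (v2,v7,v6) [-+-] → (-1.15125, 0.96, -0.8413)–(1.56, 0.96, -0.8413)  len=2.7113
  (v6,v5,v4) [-+-] → (1.56, 0.708463, -0.8413)–(1.56, -0.96, -0.8413)  len=1.6685
  (v7,v5,v6) [++-] → (1.56, 0.708463, -0.8413)–(1.56, 0.96, -0.8413)  len=0.2515

Chained into 1 loop(s):
  loop 1: 8 segments, perimeter = 10.0800
Total perimeter = 10.080


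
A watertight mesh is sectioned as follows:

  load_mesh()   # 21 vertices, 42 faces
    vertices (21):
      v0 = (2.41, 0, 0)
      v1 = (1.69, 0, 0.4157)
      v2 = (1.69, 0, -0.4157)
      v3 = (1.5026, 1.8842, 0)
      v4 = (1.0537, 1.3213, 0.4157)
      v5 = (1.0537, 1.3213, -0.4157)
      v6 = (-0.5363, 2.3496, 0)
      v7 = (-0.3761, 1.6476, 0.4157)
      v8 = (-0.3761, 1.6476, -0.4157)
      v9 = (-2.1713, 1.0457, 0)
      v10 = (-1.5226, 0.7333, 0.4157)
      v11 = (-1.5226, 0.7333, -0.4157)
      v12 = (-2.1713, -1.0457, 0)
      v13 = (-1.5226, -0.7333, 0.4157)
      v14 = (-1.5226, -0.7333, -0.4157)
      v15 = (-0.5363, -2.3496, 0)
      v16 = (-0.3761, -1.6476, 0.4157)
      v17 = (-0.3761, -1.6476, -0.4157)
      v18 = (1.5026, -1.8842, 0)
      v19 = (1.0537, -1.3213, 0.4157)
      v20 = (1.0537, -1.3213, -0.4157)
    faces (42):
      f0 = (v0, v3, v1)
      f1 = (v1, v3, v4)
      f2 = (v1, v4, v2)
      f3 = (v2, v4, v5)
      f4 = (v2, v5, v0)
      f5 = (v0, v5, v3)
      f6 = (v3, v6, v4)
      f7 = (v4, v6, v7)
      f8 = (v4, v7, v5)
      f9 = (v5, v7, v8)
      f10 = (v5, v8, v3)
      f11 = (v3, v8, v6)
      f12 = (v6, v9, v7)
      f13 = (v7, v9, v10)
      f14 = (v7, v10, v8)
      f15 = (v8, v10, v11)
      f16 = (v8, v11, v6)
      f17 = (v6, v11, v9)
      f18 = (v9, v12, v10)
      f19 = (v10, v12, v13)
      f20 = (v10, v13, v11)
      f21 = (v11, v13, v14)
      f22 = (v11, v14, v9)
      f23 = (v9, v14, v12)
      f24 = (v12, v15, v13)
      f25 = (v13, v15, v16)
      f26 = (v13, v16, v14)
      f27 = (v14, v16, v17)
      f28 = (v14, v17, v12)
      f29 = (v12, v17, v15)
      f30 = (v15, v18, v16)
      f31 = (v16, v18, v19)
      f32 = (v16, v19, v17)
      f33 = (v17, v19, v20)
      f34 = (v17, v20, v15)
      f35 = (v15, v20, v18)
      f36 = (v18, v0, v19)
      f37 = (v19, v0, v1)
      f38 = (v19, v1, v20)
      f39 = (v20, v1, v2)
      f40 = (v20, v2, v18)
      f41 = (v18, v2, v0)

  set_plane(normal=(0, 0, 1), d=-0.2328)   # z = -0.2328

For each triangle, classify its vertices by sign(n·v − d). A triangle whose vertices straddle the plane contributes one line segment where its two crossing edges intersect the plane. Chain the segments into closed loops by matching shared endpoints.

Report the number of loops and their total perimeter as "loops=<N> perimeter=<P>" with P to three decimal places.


loops=2 perimeter=22.456

Straddling triangles (28 of 42):
  (v1,v4,v2) [++-] → (1.55002, 0.290673, -0.2328)–(1.69, 0, -0.2328)  len=0.3226
  (v2,v4,v5) [-+-] → (1.55002, 0.290673, -0.2328)–(1.0537, 1.3213, -0.2328)  len=1.1439
  (v2,v5,v0) [--+] → (1.65045, 0.739953, -0.2328)–(2.00679, 0, -0.2328)  len=0.8213
  (v0,v5,v3) [+-+] → (1.65045, 0.739953, -0.2328)–(1.25121, 1.56897, -0.2328)  len=0.9201
  (v4,v7,v5) [++-] → (0.739158, 1.39308, -0.2328)–(1.0537, 1.3213, -0.2328)  len=0.3226
  (v5,v7,v8) [-+-] → (0.739158, 1.39308, -0.2328)–(-0.3761, 1.6476, -0.2328)  len=1.1439
  (v5,v8,v3) [--+] → (0.450492, 1.7517, -0.2328)–(1.25121, 1.56897, -0.2328)  len=0.8213
  (v3,v8,v6) [+-+] → (0.450492, 1.7517, -0.2328)–(-0.446585, 1.95647, -0.2328)  len=0.9202
  (v7,v10,v8) [++-] → (-0.628319, 1.44646, -0.2328)–(-0.3761, 1.6476, -0.2328)  len=0.3226
  (v8,v10,v11) [-+-] → (-0.628319, 1.44646, -0.2328)–(-1.5226, 0.7333, -0.2328)  len=1.1438
  (v8,v11,v6) [--+] → (-1.08865, 1.44444, -0.2328)–(-0.446585, 1.95647, -0.2328)  len=0.8212
  (v6,v11,v9) [+-+] → (-1.08865, 1.44444, -0.2328)–(-1.80802, 0.87075, -0.2328)  len=0.9201
  (v10,v13,v11) [++-] → (-1.5226, 0.410662, -0.2328)–(-1.5226, 0.7333, -0.2328)  len=0.3226
  (v11,v13,v14) [-+-] → (-1.5226, 0.410662, -0.2328)–(-1.5226, -0.7333, -0.2328)  len=1.1440
  (v11,v14,v9) [--+] → (-1.80802, 0.0494258, -0.2328)–(-1.80802, 0.87075, -0.2328)  len=0.8213
  (v9,v14,v12) [+-+] → (-1.80802, 0.0494258, -0.2328)–(-1.80802, -0.87075, -0.2328)  len=0.9202
  (v13,v16,v14) [++-] → (-1.27038, -0.934437, -0.2328)–(-1.5226, -0.7333, -0.2328)  len=0.3226
  (v14,v16,v17) [-+-] → (-1.27038, -0.934437, -0.2328)–(-0.3761, -1.6476, -0.2328)  len=1.1438
  (v14,v17,v12) [--+] → (-1.16595, -1.38278, -0.2328)–(-1.80802, -0.87075, -0.2328)  len=0.8212
  (v12,v17,v15) [+-+] → (-1.16595, -1.38278, -0.2328)–(-0.446585, -1.95647, -0.2328)  len=0.9201
  (v16,v19,v17) [++-] → (-0.0615578, -1.57582, -0.2328)–(-0.3761, -1.6476, -0.2328)  len=0.3226
  (v17,v19,v20) [-+-] → (-0.0615578, -1.57582, -0.2328)–(1.0537, -1.3213, -0.2328)  len=1.1439
  (v17,v20,v15) [--+] → (0.354131, -1.77373, -0.2328)–(-0.446585, -1.95647, -0.2328)  len=0.8213
  (v15,v20,v18) [+-+] → (0.354131, -1.77373, -0.2328)–(1.25121, -1.56897, -0.2328)  len=0.9202
  (v19,v1,v20) [++-] → (1.19368, -1.03063, -0.2328)–(1.0537, -1.3213, -0.2328)  len=0.3226
  (v20,v1,v2) [-+-] → (1.19368, -1.03063, -0.2328)–(1.69, 0, -0.2328)  len=1.1439
  (v20,v2,v18) [--+] → (1.60755, -0.829012, -0.2328)–(1.25121, -1.56897, -0.2328)  len=0.8213
  (v18,v2,v0) [+-+] → (1.60755, -0.829012, -0.2328)–(2.00679, 0, -0.2328)  len=0.9201

Chained into 2 loop(s):
  loop 1: 14 segments, perimeter = 10.2656
  loop 2: 14 segments, perimeter = 12.1899
Total perimeter = 22.456
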